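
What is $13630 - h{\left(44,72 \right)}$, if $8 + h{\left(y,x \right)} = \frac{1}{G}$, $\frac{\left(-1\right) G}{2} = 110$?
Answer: $\frac{3000361}{220} \approx 13638.0$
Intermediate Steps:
$G = -220$ ($G = \left(-2\right) 110 = -220$)
$h{\left(y,x \right)} = - \frac{1761}{220}$ ($h{\left(y,x \right)} = -8 + \frac{1}{-220} = -8 - \frac{1}{220} = - \frac{1761}{220}$)
$13630 - h{\left(44,72 \right)} = 13630 - - \frac{1761}{220} = 13630 + \frac{1761}{220} = \frac{3000361}{220}$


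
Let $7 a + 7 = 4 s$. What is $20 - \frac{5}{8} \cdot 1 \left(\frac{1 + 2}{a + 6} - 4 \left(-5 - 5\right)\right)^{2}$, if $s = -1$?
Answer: $- \frac{39753025}{1922} \approx -20683.0$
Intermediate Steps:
$a = - \frac{11}{7}$ ($a = -1 + \frac{4 \left(-1\right)}{7} = -1 + \frac{1}{7} \left(-4\right) = -1 - \frac{4}{7} = - \frac{11}{7} \approx -1.5714$)
$20 - \frac{5}{8} \cdot 1 \left(\frac{1 + 2}{a + 6} - 4 \left(-5 - 5\right)\right)^{2} = 20 - \frac{5}{8} \cdot 1 \left(\frac{1 + 2}{- \frac{11}{7} + 6} - 4 \left(-5 - 5\right)\right)^{2} = 20 \left(-5\right) \frac{1}{8} \cdot 1 \left(\frac{3}{\frac{31}{7}} - -40\right)^{2} = 20 \left(- \frac{5}{8}\right) 1 \left(3 \cdot \frac{7}{31} + 40\right)^{2} = 20 \left(- \frac{5 \left(\frac{21}{31} + 40\right)^{2}}{8}\right) = 20 \left(- \frac{5 \left(\frac{1261}{31}\right)^{2}}{8}\right) = 20 \left(\left(- \frac{5}{8}\right) \frac{1590121}{961}\right) = 20 \left(- \frac{7950605}{7688}\right) = - \frac{39753025}{1922}$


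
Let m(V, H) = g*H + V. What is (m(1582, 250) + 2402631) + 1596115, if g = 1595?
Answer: 4399078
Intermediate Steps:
m(V, H) = V + 1595*H (m(V, H) = 1595*H + V = V + 1595*H)
(m(1582, 250) + 2402631) + 1596115 = ((1582 + 1595*250) + 2402631) + 1596115 = ((1582 + 398750) + 2402631) + 1596115 = (400332 + 2402631) + 1596115 = 2802963 + 1596115 = 4399078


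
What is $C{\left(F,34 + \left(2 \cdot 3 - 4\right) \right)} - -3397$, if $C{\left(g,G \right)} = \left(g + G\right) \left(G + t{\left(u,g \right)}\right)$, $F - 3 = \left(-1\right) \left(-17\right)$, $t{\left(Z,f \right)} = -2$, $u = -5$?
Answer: $5301$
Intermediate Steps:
$F = 20$ ($F = 3 - -17 = 3 + 17 = 20$)
$C{\left(g,G \right)} = \left(-2 + G\right) \left(G + g\right)$ ($C{\left(g,G \right)} = \left(g + G\right) \left(G - 2\right) = \left(G + g\right) \left(-2 + G\right) = \left(-2 + G\right) \left(G + g\right)$)
$C{\left(F,34 + \left(2 \cdot 3 - 4\right) \right)} - -3397 = \left(\left(34 + \left(2 \cdot 3 - 4\right)\right)^{2} - 2 \left(34 + \left(2 \cdot 3 - 4\right)\right) - 40 + \left(34 + \left(2 \cdot 3 - 4\right)\right) 20\right) - -3397 = \left(\left(34 + \left(6 - 4\right)\right)^{2} - 2 \left(34 + \left(6 - 4\right)\right) - 40 + \left(34 + \left(6 - 4\right)\right) 20\right) + 3397 = \left(\left(34 + 2\right)^{2} - 2 \left(34 + 2\right) - 40 + \left(34 + 2\right) 20\right) + 3397 = \left(36^{2} - 72 - 40 + 36 \cdot 20\right) + 3397 = \left(1296 - 72 - 40 + 720\right) + 3397 = 1904 + 3397 = 5301$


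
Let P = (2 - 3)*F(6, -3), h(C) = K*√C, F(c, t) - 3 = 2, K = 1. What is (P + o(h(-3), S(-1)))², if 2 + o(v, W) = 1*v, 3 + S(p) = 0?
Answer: (7 - I*√3)² ≈ 46.0 - 24.249*I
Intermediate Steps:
F(c, t) = 5 (F(c, t) = 3 + 2 = 5)
h(C) = √C (h(C) = 1*√C = √C)
S(p) = -3 (S(p) = -3 + 0 = -3)
o(v, W) = -2 + v (o(v, W) = -2 + 1*v = -2 + v)
P = -5 (P = (2 - 3)*5 = -1*5 = -5)
(P + o(h(-3), S(-1)))² = (-5 + (-2 + √(-3)))² = (-5 + (-2 + I*√3))² = (-7 + I*√3)²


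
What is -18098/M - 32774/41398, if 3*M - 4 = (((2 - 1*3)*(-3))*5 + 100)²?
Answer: -191516447/39118153 ≈ -4.8958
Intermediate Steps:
M = 13229/3 (M = 4/3 + (((2 - 1*3)*(-3))*5 + 100)²/3 = 4/3 + (((2 - 3)*(-3))*5 + 100)²/3 = 4/3 + (-1*(-3)*5 + 100)²/3 = 4/3 + (3*5 + 100)²/3 = 4/3 + (15 + 100)²/3 = 4/3 + (⅓)*115² = 4/3 + (⅓)*13225 = 4/3 + 13225/3 = 13229/3 ≈ 4409.7)
-18098/M - 32774/41398 = -18098/13229/3 - 32774/41398 = -18098*3/13229 - 32774*1/41398 = -54294/13229 - 2341/2957 = -191516447/39118153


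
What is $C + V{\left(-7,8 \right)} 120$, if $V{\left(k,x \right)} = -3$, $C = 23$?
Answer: $-337$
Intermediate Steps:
$C + V{\left(-7,8 \right)} 120 = 23 - 360 = -337$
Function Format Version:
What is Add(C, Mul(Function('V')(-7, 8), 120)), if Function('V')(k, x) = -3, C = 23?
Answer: -337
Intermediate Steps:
Add(C, Mul(Function('V')(-7, 8), 120)) = Add(23, Mul(-3, 120)) = Add(23, -360) = -337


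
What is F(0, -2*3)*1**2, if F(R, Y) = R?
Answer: 0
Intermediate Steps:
F(0, -2*3)*1**2 = 0*1**2 = 0*1 = 0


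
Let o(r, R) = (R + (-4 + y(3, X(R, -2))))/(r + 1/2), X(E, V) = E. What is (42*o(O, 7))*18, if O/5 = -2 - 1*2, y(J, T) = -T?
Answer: 2016/13 ≈ 155.08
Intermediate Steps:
O = -20 (O = 5*(-2 - 1*2) = 5*(-2 - 2) = 5*(-4) = -20)
o(r, R) = -4/(½ + r) (o(r, R) = (R + (-4 - R))/(r + 1/2) = -4/(r + ½) = -4/(½ + r))
(42*o(O, 7))*18 = (42*(-8/(1 + 2*(-20))))*18 = (42*(-8/(1 - 40)))*18 = (42*(-8/(-39)))*18 = (42*(-8*(-1/39)))*18 = (42*(8/39))*18 = (112/13)*18 = 2016/13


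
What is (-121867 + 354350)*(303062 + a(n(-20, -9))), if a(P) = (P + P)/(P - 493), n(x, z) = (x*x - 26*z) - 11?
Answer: 4579834428399/65 ≈ 7.0459e+10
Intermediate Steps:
n(x, z) = -11 + x**2 - 26*z (n(x, z) = (x**2 - 26*z) - 11 = -11 + x**2 - 26*z)
a(P) = 2*P/(-493 + P) (a(P) = (2*P)/(-493 + P) = 2*P/(-493 + P))
(-121867 + 354350)*(303062 + a(n(-20, -9))) = (-121867 + 354350)*(303062 + 2*(-11 + (-20)**2 - 26*(-9))/(-493 + (-11 + (-20)**2 - 26*(-9)))) = 232483*(303062 + 2*(-11 + 400 + 234)/(-493 + (-11 + 400 + 234))) = 232483*(303062 + 2*623/(-493 + 623)) = 232483*(303062 + 2*623/130) = 232483*(303062 + 2*623*(1/130)) = 232483*(303062 + 623/65) = 232483*(19699653/65) = 4579834428399/65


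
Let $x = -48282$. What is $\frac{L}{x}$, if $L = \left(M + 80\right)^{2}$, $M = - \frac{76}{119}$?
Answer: $- \frac{14864856}{113953567} \approx -0.13045$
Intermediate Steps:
$M = - \frac{76}{119}$ ($M = \left(-76\right) \frac{1}{119} = - \frac{76}{119} \approx -0.63866$)
$L = \frac{89189136}{14161}$ ($L = \left(- \frac{76}{119} + 80\right)^{2} = \left(\frac{9444}{119}\right)^{2} = \frac{89189136}{14161} \approx 6298.2$)
$\frac{L}{x} = \frac{89189136}{14161 \left(-48282\right)} = \frac{89189136}{14161} \left(- \frac{1}{48282}\right) = - \frac{14864856}{113953567}$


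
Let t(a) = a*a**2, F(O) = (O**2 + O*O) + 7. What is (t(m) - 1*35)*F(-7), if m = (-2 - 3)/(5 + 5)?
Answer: -29505/8 ≈ -3688.1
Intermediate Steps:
m = -1/2 (m = -5/10 = -5*1/10 = -1/2 ≈ -0.50000)
F(O) = 7 + 2*O**2 (F(O) = (O**2 + O**2) + 7 = 2*O**2 + 7 = 7 + 2*O**2)
t(a) = a**3
(t(m) - 1*35)*F(-7) = ((-1/2)**3 - 1*35)*(7 + 2*(-7)**2) = (-1/8 - 35)*(7 + 2*49) = -281*(7 + 98)/8 = -281/8*105 = -29505/8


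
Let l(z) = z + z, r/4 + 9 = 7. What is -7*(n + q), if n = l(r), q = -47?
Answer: 441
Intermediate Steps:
r = -8 (r = -36 + 4*7 = -36 + 28 = -8)
l(z) = 2*z
n = -16 (n = 2*(-8) = -16)
-7*(n + q) = -7*(-16 - 47) = -7*(-63) = 441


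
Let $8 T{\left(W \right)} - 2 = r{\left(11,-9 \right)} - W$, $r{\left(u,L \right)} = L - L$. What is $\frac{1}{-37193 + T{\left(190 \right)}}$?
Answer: $- \frac{2}{74433} \approx -2.687 \cdot 10^{-5}$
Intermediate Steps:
$r{\left(u,L \right)} = 0$
$T{\left(W \right)} = \frac{1}{4} - \frac{W}{8}$ ($T{\left(W \right)} = \frac{1}{4} + \frac{0 - W}{8} = \frac{1}{4} + \frac{\left(-1\right) W}{8} = \frac{1}{4} - \frac{W}{8}$)
$\frac{1}{-37193 + T{\left(190 \right)}} = \frac{1}{-37193 + \left(\frac{1}{4} - \frac{95}{4}\right)} = \frac{1}{-37193 - \frac{47}{2}} = \frac{1}{- \frac{74433}{2}} = - \frac{2}{74433}$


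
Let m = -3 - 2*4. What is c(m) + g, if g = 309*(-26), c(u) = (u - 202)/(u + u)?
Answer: -176535/22 ≈ -8024.3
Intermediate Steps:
m = -11 (m = -3 - 8 = -11)
c(u) = (-202 + u)/(2*u) (c(u) = (-202 + u)/((2*u)) = (-202 + u)*(1/(2*u)) = (-202 + u)/(2*u))
g = -8034
c(m) + g = (½)*(-202 - 11)/(-11) - 8034 = (½)*(-1/11)*(-213) - 8034 = 213/22 - 8034 = -176535/22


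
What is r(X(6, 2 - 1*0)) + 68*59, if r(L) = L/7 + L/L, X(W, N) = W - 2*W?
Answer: 28085/7 ≈ 4012.1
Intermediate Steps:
X(W, N) = -W
r(L) = 1 + L/7 (r(L) = L*(⅐) + 1 = L/7 + 1 = 1 + L/7)
r(X(6, 2 - 1*0)) + 68*59 = (1 + (-1*6)/7) + 68*59 = (1 + (⅐)*(-6)) + 4012 = (1 - 6/7) + 4012 = ⅐ + 4012 = 28085/7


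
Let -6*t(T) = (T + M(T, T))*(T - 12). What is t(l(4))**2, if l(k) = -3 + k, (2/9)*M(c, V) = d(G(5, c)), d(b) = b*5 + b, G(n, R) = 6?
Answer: 3214849/36 ≈ 89301.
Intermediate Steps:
d(b) = 6*b (d(b) = 5*b + b = 6*b)
M(c, V) = 162 (M(c, V) = 9*(6*6)/2 = (9/2)*36 = 162)
t(T) = -(-12 + T)*(162 + T)/6 (t(T) = -(T + 162)*(T - 12)/6 = -(162 + T)*(-12 + T)/6 = -(-12 + T)*(162 + T)/6)
t(l(4))**2 = (324 - 25*(-3 + 4) - (-3 + 4)**2/6)**2 = (324 - 25*1 - 1/6*1**2)**2 = (324 - 25 - 1/6*1)**2 = (324 - 25 - 1/6)**2 = (1793/6)**2 = 3214849/36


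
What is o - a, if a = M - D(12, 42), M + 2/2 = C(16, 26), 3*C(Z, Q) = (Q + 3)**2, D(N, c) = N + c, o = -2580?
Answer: -8416/3 ≈ -2805.3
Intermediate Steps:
C(Z, Q) = (3 + Q)**2/3 (C(Z, Q) = (Q + 3)**2/3 = (3 + Q)**2/3)
M = 838/3 (M = -1 + (3 + 26)**2/3 = -1 + (1/3)*29**2 = -1 + (1/3)*841 = -1 + 841/3 = 838/3 ≈ 279.33)
a = 676/3 (a = 838/3 - (12 + 42) = 838/3 - 1*54 = 838/3 - 54 = 676/3 ≈ 225.33)
o - a = -2580 - 1*676/3 = -2580 - 676/3 = -8416/3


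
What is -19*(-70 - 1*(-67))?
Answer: 57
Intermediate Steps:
-19*(-70 - 1*(-67)) = -19*(-70 + 67) = -19*(-3) = 57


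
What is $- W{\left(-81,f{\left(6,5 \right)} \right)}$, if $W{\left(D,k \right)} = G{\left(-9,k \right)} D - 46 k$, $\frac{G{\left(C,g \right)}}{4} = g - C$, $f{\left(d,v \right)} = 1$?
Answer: $3286$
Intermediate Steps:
$G{\left(C,g \right)} = - 4 C + 4 g$ ($G{\left(C,g \right)} = 4 \left(g - C\right) = - 4 C + 4 g$)
$W{\left(D,k \right)} = - 46 k + D \left(36 + 4 k\right)$ ($W{\left(D,k \right)} = \left(\left(-4\right) \left(-9\right) + 4 k\right) D - 46 k = \left(36 + 4 k\right) D - 46 k = D \left(36 + 4 k\right) - 46 k = - 46 k + D \left(36 + 4 k\right)$)
$- W{\left(-81,f{\left(6,5 \right)} \right)} = - (\left(-46\right) 1 + 4 \left(-81\right) \left(9 + 1\right)) = - (-46 + 4 \left(-81\right) 10) = - (-46 - 3240) = \left(-1\right) \left(-3286\right) = 3286$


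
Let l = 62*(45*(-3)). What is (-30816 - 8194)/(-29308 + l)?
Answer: 19505/18839 ≈ 1.0354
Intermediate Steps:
l = -8370 (l = 62*(-135) = -8370)
(-30816 - 8194)/(-29308 + l) = (-30816 - 8194)/(-29308 - 8370) = -39010/(-37678) = -39010*(-1/37678) = 19505/18839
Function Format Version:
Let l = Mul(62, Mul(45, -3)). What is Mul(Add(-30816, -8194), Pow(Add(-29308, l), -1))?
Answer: Rational(19505, 18839) ≈ 1.0354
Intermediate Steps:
l = -8370 (l = Mul(62, -135) = -8370)
Mul(Add(-30816, -8194), Pow(Add(-29308, l), -1)) = Mul(Add(-30816, -8194), Pow(Add(-29308, -8370), -1)) = Mul(-39010, Pow(-37678, -1)) = Mul(-39010, Rational(-1, 37678)) = Rational(19505, 18839)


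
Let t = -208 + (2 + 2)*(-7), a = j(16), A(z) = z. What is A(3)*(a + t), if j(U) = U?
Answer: -660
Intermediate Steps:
a = 16
t = -236 (t = -208 + 4*(-7) = -208 - 28 = -236)
A(3)*(a + t) = 3*(16 - 236) = 3*(-220) = -660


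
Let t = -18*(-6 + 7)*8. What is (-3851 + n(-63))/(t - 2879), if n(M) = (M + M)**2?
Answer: -12025/3023 ≈ -3.9778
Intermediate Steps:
t = -144 (t = -18*8 = -144)
n(M) = 4*M**2 (n(M) = (2*M)**2 = 4*M**2)
(-3851 + n(-63))/(t - 2879) = (-3851 + 4*(-63)**2)/(-144 - 2879) = (-3851 + 4*3969)/(-3023) = (-3851 + 15876)*(-1/3023) = 12025*(-1/3023) = -12025/3023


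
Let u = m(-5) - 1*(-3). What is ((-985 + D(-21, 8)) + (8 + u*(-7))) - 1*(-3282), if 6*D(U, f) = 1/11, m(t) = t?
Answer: 153055/66 ≈ 2319.0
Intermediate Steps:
D(U, f) = 1/66 (D(U, f) = (1/6)/11 = (1/6)*(1/11) = 1/66)
u = -2 (u = -5 - 1*(-3) = -5 + 3 = -2)
((-985 + D(-21, 8)) + (8 + u*(-7))) - 1*(-3282) = ((-985 + 1/66) + (8 - 2*(-7))) - 1*(-3282) = (-65009/66 + (8 + 14)) + 3282 = (-65009/66 + 22) + 3282 = -63557/66 + 3282 = 153055/66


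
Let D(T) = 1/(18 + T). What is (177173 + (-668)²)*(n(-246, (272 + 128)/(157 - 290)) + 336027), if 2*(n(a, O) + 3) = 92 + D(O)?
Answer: 835506141714321/3988 ≈ 2.0950e+11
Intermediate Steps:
n(a, O) = 43 + 1/(2*(18 + O)) (n(a, O) = -3 + (92 + 1/(18 + O))/2 = -3 + (46 + 1/(2*(18 + O))) = 43 + 1/(2*(18 + O)))
(177173 + (-668)²)*(n(-246, (272 + 128)/(157 - 290)) + 336027) = (177173 + (-668)²)*((1549 + 86*((272 + 128)/(157 - 290)))/(2*(18 + (272 + 128)/(157 - 290))) + 336027) = (177173 + 446224)*((1549 + 86*(400/(-133)))/(2*(18 + 400/(-133))) + 336027) = 623397*((1549 + 86*(400*(-1/133)))/(2*(18 + 400*(-1/133))) + 336027) = 623397*((1549 + 86*(-400/133))/(2*(18 - 400/133)) + 336027) = 623397*((1549 - 34400/133)/(2*(1994/133)) + 336027) = 623397*((½)*(133/1994)*(171617/133) + 336027) = 623397*(171617/3988 + 336027) = 623397*(1340247293/3988) = 835506141714321/3988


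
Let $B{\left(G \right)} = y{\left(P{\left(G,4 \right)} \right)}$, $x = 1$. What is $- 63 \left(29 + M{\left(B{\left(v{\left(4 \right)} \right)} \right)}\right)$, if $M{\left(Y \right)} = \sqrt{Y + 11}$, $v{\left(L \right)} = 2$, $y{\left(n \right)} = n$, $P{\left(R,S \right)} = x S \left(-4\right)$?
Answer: $-1827 - 63 i \sqrt{5} \approx -1827.0 - 140.87 i$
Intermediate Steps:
$P{\left(R,S \right)} = - 4 S$ ($P{\left(R,S \right)} = 1 S \left(-4\right) = S \left(-4\right) = - 4 S$)
$B{\left(G \right)} = -16$ ($B{\left(G \right)} = \left(-4\right) 4 = -16$)
$M{\left(Y \right)} = \sqrt{11 + Y}$
$- 63 \left(29 + M{\left(B{\left(v{\left(4 \right)} \right)} \right)}\right) = - 63 \left(29 + \sqrt{11 - 16}\right) = - 63 \left(29 + \sqrt{-5}\right) = - 63 \left(29 + i \sqrt{5}\right) = -1827 - 63 i \sqrt{5}$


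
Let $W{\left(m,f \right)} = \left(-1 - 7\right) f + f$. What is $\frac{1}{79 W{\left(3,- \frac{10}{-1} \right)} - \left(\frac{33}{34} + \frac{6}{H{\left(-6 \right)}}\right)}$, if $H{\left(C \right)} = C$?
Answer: $- \frac{34}{188019} \approx -0.00018083$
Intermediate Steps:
$W{\left(m,f \right)} = - 7 f$ ($W{\left(m,f \right)} = \left(-1 - 7\right) f + f = - 8 f + f = - 7 f$)
$\frac{1}{79 W{\left(3,- \frac{10}{-1} \right)} - \left(\frac{33}{34} + \frac{6}{H{\left(-6 \right)}}\right)} = \frac{1}{79 \left(- 7 \left(- \frac{10}{-1}\right)\right) - - \frac{1}{34}} = \frac{1}{79 \left(- 7 \left(\left(-10\right) \left(-1\right)\right)\right) - - \frac{1}{34}} = \frac{1}{79 \left(\left(-7\right) 10\right) + \left(\left(\frac{1}{34} + 1\right) - 1\right)} = \frac{1}{79 \left(-70\right) + \left(\frac{35}{34} - 1\right)} = \frac{1}{-5530 + \frac{1}{34}} = \frac{1}{- \frac{188019}{34}} = - \frac{34}{188019}$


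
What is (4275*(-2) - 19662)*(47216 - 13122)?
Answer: -961859928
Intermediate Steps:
(4275*(-2) - 19662)*(47216 - 13122) = (-8550 - 19662)*34094 = -28212*34094 = -961859928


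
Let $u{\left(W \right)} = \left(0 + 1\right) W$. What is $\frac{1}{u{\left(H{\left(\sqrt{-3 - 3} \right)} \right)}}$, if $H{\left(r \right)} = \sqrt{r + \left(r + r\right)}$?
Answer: $- \frac{2^{\frac{3}{4}} \sqrt[4]{3} i^{\frac{3}{2}}}{6} \approx 0.26085 - 0.26085 i$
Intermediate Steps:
$H{\left(r \right)} = \sqrt{3} \sqrt{r}$ ($H{\left(r \right)} = \sqrt{r + 2 r} = \sqrt{3 r} = \sqrt{3} \sqrt{r}$)
$u{\left(W \right)} = W$ ($u{\left(W \right)} = 1 W = W$)
$\frac{1}{u{\left(H{\left(\sqrt{-3 - 3} \right)} \right)}} = \frac{1}{\sqrt{3} \sqrt{\sqrt{-3 - 3}}} = \frac{1}{\sqrt{3} \sqrt{\sqrt{-6}}} = \frac{1}{\sqrt{3} \sqrt{i \sqrt{6}}} = \frac{1}{\sqrt{3} \sqrt[4]{6} \sqrt{i}} = \frac{1}{\sqrt[4]{2} \cdot 3^{\frac{3}{4}} \sqrt{i}} = - \frac{2^{\frac{3}{4}} \sqrt[4]{3} i^{\frac{3}{2}}}{6}$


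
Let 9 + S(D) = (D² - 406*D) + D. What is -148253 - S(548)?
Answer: -226608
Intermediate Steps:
S(D) = -9 + D² - 405*D (S(D) = -9 + ((D² - 406*D) + D) = -9 + (D² - 405*D) = -9 + D² - 405*D)
-148253 - S(548) = -148253 - (-9 + 548² - 405*548) = -148253 - (-9 + 300304 - 221940) = -148253 - 1*78355 = -148253 - 78355 = -226608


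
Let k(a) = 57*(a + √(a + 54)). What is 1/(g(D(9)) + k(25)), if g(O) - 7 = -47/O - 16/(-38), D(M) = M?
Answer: 41732721/52055573890 - 1666737*√79/52055573890 ≈ 0.00051711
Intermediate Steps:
k(a) = 57*a + 57*√(54 + a) (k(a) = 57*(a + √(54 + a)) = 57*a + 57*√(54 + a))
g(O) = 141/19 - 47/O (g(O) = 7 + (-47/O - 16/(-38)) = 7 + (-47/O - 16*(-1/38)) = 7 + (-47/O + 8/19) = 7 + (8/19 - 47/O) = 141/19 - 47/O)
1/(g(D(9)) + k(25)) = 1/((141/19 - 47/9) + (57*25 + 57*√(54 + 25))) = 1/((141/19 - 47*⅑) + (1425 + 57*√79)) = 1/((141/19 - 47/9) + (1425 + 57*√79)) = 1/(376/171 + (1425 + 57*√79)) = 1/(244051/171 + 57*√79)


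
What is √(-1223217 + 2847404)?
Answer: √1624187 ≈ 1274.4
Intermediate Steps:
√(-1223217 + 2847404) = √1624187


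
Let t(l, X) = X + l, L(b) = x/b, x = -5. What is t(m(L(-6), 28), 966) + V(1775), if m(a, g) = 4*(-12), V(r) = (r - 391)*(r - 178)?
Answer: 2211166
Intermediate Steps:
L(b) = -5/b
V(r) = (-391 + r)*(-178 + r)
m(a, g) = -48
t(m(L(-6), 28), 966) + V(1775) = (966 - 48) + (69598 + 1775² - 569*1775) = 918 + (69598 + 3150625 - 1009975) = 918 + 2210248 = 2211166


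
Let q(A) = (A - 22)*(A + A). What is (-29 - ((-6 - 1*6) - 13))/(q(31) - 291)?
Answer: -4/267 ≈ -0.014981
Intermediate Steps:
q(A) = 2*A*(-22 + A) (q(A) = (-22 + A)*(2*A) = 2*A*(-22 + A))
(-29 - ((-6 - 1*6) - 13))/(q(31) - 291) = (-29 - ((-6 - 1*6) - 13))/(2*31*(-22 + 31) - 291) = (-29 - ((-6 - 6) - 13))/(2*31*9 - 291) = (-29 - (-12 - 13))/(558 - 291) = (-29 - 1*(-25))/267 = (-29 + 25)*(1/267) = -4*1/267 = -4/267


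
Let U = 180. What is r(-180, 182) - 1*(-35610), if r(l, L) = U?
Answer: 35790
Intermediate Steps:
r(l, L) = 180
r(-180, 182) - 1*(-35610) = 180 - 1*(-35610) = 180 + 35610 = 35790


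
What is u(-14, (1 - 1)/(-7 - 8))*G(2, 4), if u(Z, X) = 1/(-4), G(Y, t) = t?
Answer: -1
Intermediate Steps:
u(Z, X) = -¼
u(-14, (1 - 1)/(-7 - 8))*G(2, 4) = -¼*4 = -1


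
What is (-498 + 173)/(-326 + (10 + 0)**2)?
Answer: 325/226 ≈ 1.4381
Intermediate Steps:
(-498 + 173)/(-326 + (10 + 0)**2) = -325/(-326 + 10**2) = -325/(-326 + 100) = -325/(-226) = -325*(-1/226) = 325/226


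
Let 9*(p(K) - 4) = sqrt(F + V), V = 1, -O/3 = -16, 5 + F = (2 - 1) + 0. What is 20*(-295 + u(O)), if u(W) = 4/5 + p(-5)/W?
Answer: -17647/3 + 5*I*sqrt(3)/108 ≈ -5882.3 + 0.080188*I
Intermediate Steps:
F = -4 (F = -5 + ((2 - 1) + 0) = -5 + (1 + 0) = -5 + 1 = -4)
O = 48 (O = -3*(-16) = 48)
p(K) = 4 + I*sqrt(3)/9 (p(K) = 4 + sqrt(-4 + 1)/9 = 4 + sqrt(-3)/9 = 4 + (I*sqrt(3))/9 = 4 + I*sqrt(3)/9)
u(W) = 4/5 + (4 + I*sqrt(3)/9)/W
20*(-295 + u(O)) = 20*(-295 + (1/45)*(180 + 36*48 + 5*I*sqrt(3))/48) = 20*(-295 + (1/45)*(1/48)*(180 + 1728 + 5*I*sqrt(3))) = 20*(-295 + (1/45)*(1/48)*(1908 + 5*I*sqrt(3))) = 20*(-295 + (53/60 + I*sqrt(3)/432)) = 20*(-17647/60 + I*sqrt(3)/432) = -17647/3 + 5*I*sqrt(3)/108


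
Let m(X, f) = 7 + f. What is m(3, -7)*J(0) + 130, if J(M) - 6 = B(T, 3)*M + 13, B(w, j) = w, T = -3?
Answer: 130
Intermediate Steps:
J(M) = 19 - 3*M (J(M) = 6 + (-3*M + 13) = 6 + (13 - 3*M) = 19 - 3*M)
m(3, -7)*J(0) + 130 = (7 - 7)*(19 - 3*0) + 130 = 0*(19 + 0) + 130 = 0*19 + 130 = 0 + 130 = 130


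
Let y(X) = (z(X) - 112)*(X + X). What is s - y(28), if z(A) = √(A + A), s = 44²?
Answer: 8208 - 112*√14 ≈ 7788.9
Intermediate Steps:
s = 1936
z(A) = √2*√A (z(A) = √(2*A) = √2*√A)
y(X) = 2*X*(-112 + √2*√X) (y(X) = (√2*√X - 112)*(X + X) = (-112 + √2*√X)*(2*X) = 2*X*(-112 + √2*√X))
s - y(28) = 1936 - 2*28*(-112 + √2*√28) = 1936 - 2*28*(-112 + √2*(2*√7)) = 1936 - 2*28*(-112 + 2*√14) = 1936 - (-6272 + 112*√14) = 1936 + (6272 - 112*√14) = 8208 - 112*√14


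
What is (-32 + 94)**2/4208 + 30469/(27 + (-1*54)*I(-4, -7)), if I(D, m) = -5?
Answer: 32338805/312444 ≈ 103.50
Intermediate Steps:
(-32 + 94)**2/4208 + 30469/(27 + (-1*54)*I(-4, -7)) = (-32 + 94)**2/4208 + 30469/(27 - 1*54*(-5)) = 62**2*(1/4208) + 30469/(27 - 54*(-5)) = 3844*(1/4208) + 30469/(27 + 270) = 961/1052 + 30469/297 = 32338805/312444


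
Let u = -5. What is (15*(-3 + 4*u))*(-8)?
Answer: 2760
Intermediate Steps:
(15*(-3 + 4*u))*(-8) = (15*(-3 + 4*(-5)))*(-8) = (15*(-3 - 20))*(-8) = (15*(-23))*(-8) = -345*(-8) = 2760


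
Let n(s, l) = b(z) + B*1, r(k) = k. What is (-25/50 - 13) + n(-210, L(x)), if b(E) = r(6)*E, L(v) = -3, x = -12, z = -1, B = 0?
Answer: -39/2 ≈ -19.500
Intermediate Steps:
b(E) = 6*E
n(s, l) = -6 (n(s, l) = 6*(-1) + 0*1 = -6 + 0 = -6)
(-25/50 - 13) + n(-210, L(x)) = (-25/50 - 13) - 6 = (-25*1/50 - 13) - 6 = (-½ - 13) - 6 = -27/2 - 6 = -39/2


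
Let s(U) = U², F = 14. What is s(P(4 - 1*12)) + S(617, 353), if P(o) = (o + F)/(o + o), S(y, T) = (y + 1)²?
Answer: 24443145/64 ≈ 3.8192e+5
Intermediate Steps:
S(y, T) = (1 + y)²
P(o) = (14 + o)/(2*o) (P(o) = (o + 14)/(o + o) = (14 + o)/((2*o)) = (14 + o)*(1/(2*o)) = (14 + o)/(2*o))
s(P(4 - 1*12)) + S(617, 353) = ((14 + (4 - 1*12))/(2*(4 - 1*12)))² + (1 + 617)² = ((14 + (4 - 12))/(2*(4 - 12)))² + 618² = ((½)*(14 - 8)/(-8))² + 381924 = ((½)*(-⅛)*6)² + 381924 = (-3/8)² + 381924 = 9/64 + 381924 = 24443145/64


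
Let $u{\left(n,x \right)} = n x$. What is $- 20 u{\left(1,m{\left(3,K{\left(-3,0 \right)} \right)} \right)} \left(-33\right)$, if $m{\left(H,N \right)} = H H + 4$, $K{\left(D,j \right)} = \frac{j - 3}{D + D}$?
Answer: $8580$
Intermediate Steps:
$K{\left(D,j \right)} = \frac{-3 + j}{2 D}$
$m{\left(H,N \right)} = 4 + H^{2}$ ($m{\left(H,N \right)} = H^{2} + 4 = 4 + H^{2}$)
$- 20 u{\left(1,m{\left(3,K{\left(-3,0 \right)} \right)} \right)} \left(-33\right) = - 20 \cdot 1 \left(4 + 3^{2}\right) \left(-33\right) = - 20 \cdot 1 \left(4 + 9\right) \left(-33\right) = - 20 \cdot 1 \cdot 13 \left(-33\right) = \left(-20\right) 13 \left(-33\right) = \left(-260\right) \left(-33\right) = 8580$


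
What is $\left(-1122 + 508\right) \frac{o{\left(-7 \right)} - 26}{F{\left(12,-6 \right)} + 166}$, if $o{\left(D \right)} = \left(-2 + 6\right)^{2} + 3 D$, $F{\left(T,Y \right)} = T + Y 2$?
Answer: $\frac{9517}{83} \approx 114.66$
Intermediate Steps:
$F{\left(T,Y \right)} = T + 2 Y$
$o{\left(D \right)} = 16 + 3 D$ ($o{\left(D \right)} = 4^{2} + 3 D = 16 + 3 D$)
$\left(-1122 + 508\right) \frac{o{\left(-7 \right)} - 26}{F{\left(12,-6 \right)} + 166} = \left(-1122 + 508\right) \frac{\left(16 + 3 \left(-7\right)\right) - 26}{\left(12 + 2 \left(-6\right)\right) + 166} = - 614 \frac{\left(16 - 21\right) - 26}{\left(12 - 12\right) + 166} = - 614 \frac{-5 - 26}{0 + 166} = - 614 \left(- \frac{31}{166}\right) = - 614 \left(\left(-31\right) \frac{1}{166}\right) = \left(-614\right) \left(- \frac{31}{166}\right) = \frac{9517}{83}$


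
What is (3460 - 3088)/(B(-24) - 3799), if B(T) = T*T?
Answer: -372/3223 ≈ -0.11542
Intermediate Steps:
B(T) = T**2
(3460 - 3088)/(B(-24) - 3799) = (3460 - 3088)/((-24)**2 - 3799) = 372/(576 - 3799) = 372/(-3223) = 372*(-1/3223) = -372/3223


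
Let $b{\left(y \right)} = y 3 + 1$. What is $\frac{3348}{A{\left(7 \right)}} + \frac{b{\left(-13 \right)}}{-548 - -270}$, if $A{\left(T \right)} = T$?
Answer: $\frac{465505}{973} \approx 478.42$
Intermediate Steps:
$b{\left(y \right)} = 1 + 3 y$ ($b{\left(y \right)} = 3 y + 1 = 1 + 3 y$)
$\frac{3348}{A{\left(7 \right)}} + \frac{b{\left(-13 \right)}}{-548 - -270} = \frac{3348}{7} + \frac{1 + 3 \left(-13\right)}{-548 - -270} = 3348 \cdot \frac{1}{7} + \frac{1 - 39}{-548 + 270} = \frac{3348}{7} - \frac{38}{-278} = \frac{3348}{7} - - \frac{19}{139} = \frac{3348}{7} + \frac{19}{139} = \frac{465505}{973}$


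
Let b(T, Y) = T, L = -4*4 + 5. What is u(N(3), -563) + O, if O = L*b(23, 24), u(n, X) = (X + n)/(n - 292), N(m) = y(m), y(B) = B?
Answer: -72557/289 ≈ -251.06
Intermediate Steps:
L = -11 (L = -16 + 5 = -11)
N(m) = m
u(n, X) = (X + n)/(-292 + n)
O = -253 (O = -11*23 = -253)
u(N(3), -563) + O = (-563 + 3)/(-292 + 3) - 253 = -560/(-289) - 253 = -1/289*(-560) - 253 = 560/289 - 253 = -72557/289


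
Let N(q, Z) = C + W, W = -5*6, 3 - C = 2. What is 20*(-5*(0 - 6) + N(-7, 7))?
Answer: 20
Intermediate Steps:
C = 1 (C = 3 - 1*2 = 3 - 2 = 1)
W = -30
N(q, Z) = -29 (N(q, Z) = 1 - 30 = -29)
20*(-5*(0 - 6) + N(-7, 7)) = 20*(-5*(0 - 6) - 29) = 20*(-5*(-6) - 29) = 20*(30 - 29) = 20*1 = 20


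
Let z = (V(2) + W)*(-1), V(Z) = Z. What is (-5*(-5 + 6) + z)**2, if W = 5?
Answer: 144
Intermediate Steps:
z = -7 (z = (2 + 5)*(-1) = 7*(-1) = -7)
(-5*(-5 + 6) + z)**2 = (-5*(-5 + 6) - 7)**2 = (-5*1 - 7)**2 = (-5 - 7)**2 = (-12)**2 = 144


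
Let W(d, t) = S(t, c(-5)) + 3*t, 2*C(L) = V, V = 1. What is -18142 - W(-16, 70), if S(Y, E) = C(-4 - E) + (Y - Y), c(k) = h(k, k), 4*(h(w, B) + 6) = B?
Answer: -36705/2 ≈ -18353.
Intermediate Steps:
h(w, B) = -6 + B/4
c(k) = -6 + k/4
C(L) = 1/2 (C(L) = (1/2)*1 = 1/2)
S(Y, E) = 1/2 (S(Y, E) = 1/2 + (Y - Y) = 1/2 + 0 = 1/2)
W(d, t) = 1/2 + 3*t
-18142 - W(-16, 70) = -18142 - (1/2 + 3*70) = -18142 - (1/2 + 210) = -18142 - 1*421/2 = -18142 - 421/2 = -36705/2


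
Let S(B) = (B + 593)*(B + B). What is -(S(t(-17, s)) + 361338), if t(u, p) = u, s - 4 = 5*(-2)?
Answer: -341754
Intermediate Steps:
s = -6 (s = 4 + 5*(-2) = 4 - 10 = -6)
S(B) = 2*B*(593 + B) (S(B) = (593 + B)*(2*B) = 2*B*(593 + B))
-(S(t(-17, s)) + 361338) = -(2*(-17)*(593 - 17) + 361338) = -(2*(-17)*576 + 361338) = -(-19584 + 361338) = -1*341754 = -341754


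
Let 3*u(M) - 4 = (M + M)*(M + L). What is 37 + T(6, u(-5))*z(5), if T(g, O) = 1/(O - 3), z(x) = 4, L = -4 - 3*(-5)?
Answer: 2393/65 ≈ 36.815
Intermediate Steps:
L = 11 (L = -4 + 15 = 11)
u(M) = 4/3 + 2*M*(11 + M)/3 (u(M) = 4/3 + ((M + M)*(M + 11))/3 = 4/3 + ((2*M)*(11 + M))/3 = 4/3 + (2*M*(11 + M))/3 = 4/3 + 2*M*(11 + M)/3)
T(g, O) = 1/(-3 + O)
37 + T(6, u(-5))*z(5) = 37 + 4/(-3 + (4/3 + (2/3)*(-5)**2 + (22/3)*(-5))) = 37 + 4/(-3 + (4/3 + (2/3)*25 - 110/3)) = 37 + 4/(-3 + (4/3 + 50/3 - 110/3)) = 37 + 4/(-3 - 56/3) = 37 + 4/(-65/3) = 37 - 3/65*4 = 37 - 12/65 = 2393/65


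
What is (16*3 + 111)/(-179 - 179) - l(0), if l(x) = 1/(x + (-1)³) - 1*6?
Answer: 2347/358 ≈ 6.5559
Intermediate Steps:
l(x) = -6 + 1/(-1 + x) (l(x) = 1/(x - 1) - 6 = 1/(-1 + x) - 6 = -6 + 1/(-1 + x))
(16*3 + 111)/(-179 - 179) - l(0) = (16*3 + 111)/(-179 - 179) - (7 - 6*0)/(-1 + 0) = (48 + 111)/(-358) - (7 + 0)/(-1) = 159*(-1/358) - (-1)*7 = -159/358 - 1*(-7) = -159/358 + 7 = 2347/358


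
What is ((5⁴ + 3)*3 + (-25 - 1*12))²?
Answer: 3411409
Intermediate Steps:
((5⁴ + 3)*3 + (-25 - 1*12))² = ((625 + 3)*3 + (-25 - 12))² = (628*3 - 37)² = (1884 - 37)² = 1847² = 3411409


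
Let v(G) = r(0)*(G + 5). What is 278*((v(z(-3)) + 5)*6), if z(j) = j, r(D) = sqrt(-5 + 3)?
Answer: 8340 + 3336*I*sqrt(2) ≈ 8340.0 + 4717.8*I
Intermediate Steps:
r(D) = I*sqrt(2) (r(D) = sqrt(-2) = I*sqrt(2))
v(G) = I*sqrt(2)*(5 + G) (v(G) = (I*sqrt(2))*(G + 5) = (I*sqrt(2))*(5 + G) = I*sqrt(2)*(5 + G))
278*((v(z(-3)) + 5)*6) = 278*((I*sqrt(2)*(5 - 3) + 5)*6) = 278*((I*sqrt(2)*2 + 5)*6) = 278*((2*I*sqrt(2) + 5)*6) = 278*((5 + 2*I*sqrt(2))*6) = 278*(30 + 12*I*sqrt(2)) = 8340 + 3336*I*sqrt(2)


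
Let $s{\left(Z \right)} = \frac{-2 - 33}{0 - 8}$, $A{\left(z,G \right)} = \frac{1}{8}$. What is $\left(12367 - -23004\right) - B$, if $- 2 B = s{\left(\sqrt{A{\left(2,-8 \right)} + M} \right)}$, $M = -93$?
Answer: $\frac{565971}{16} \approx 35373.0$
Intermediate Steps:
$A{\left(z,G \right)} = \frac{1}{8}$
$s{\left(Z \right)} = \frac{35}{8}$ ($s{\left(Z \right)} = - \frac{35}{-8} = \left(-35\right) \left(- \frac{1}{8}\right) = \frac{35}{8}$)
$B = - \frac{35}{16}$ ($B = \left(- \frac{1}{2}\right) \frac{35}{8} = - \frac{35}{16} \approx -2.1875$)
$\left(12367 - -23004\right) - B = \left(12367 - -23004\right) - - \frac{35}{16} = \left(12367 + 23004\right) + \frac{35}{16} = 35371 + \frac{35}{16} = \frac{565971}{16}$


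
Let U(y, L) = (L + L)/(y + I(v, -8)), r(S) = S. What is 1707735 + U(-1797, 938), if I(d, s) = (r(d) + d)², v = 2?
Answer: 3041474159/1781 ≈ 1.7077e+6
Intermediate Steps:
I(d, s) = 4*d² (I(d, s) = (d + d)² = (2*d)² = 4*d²)
U(y, L) = 2*L/(16 + y) (U(y, L) = (L + L)/(y + 4*2²) = (2*L)/(y + 4*4) = (2*L)/(y + 16) = (2*L)/(16 + y) = 2*L/(16 + y))
1707735 + U(-1797, 938) = 1707735 + 2*938/(16 - 1797) = 1707735 + 2*938/(-1781) = 1707735 + 2*938*(-1/1781) = 1707735 - 1876/1781 = 3041474159/1781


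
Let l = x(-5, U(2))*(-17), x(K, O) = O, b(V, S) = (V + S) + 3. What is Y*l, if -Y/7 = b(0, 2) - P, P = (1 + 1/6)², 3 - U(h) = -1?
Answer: 15589/9 ≈ 1732.1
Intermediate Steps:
U(h) = 4 (U(h) = 3 - 1*(-1) = 3 + 1 = 4)
b(V, S) = 3 + S + V (b(V, S) = (S + V) + 3 = 3 + S + V)
l = -68 (l = 4*(-17) = -68)
P = 49/36 (P = (1 + ⅙)² = (7/6)² = 49/36 ≈ 1.3611)
Y = -917/36 (Y = -7*((3 + 2 + 0) - 1*49/36) = -7*(5 - 49/36) = -7*131/36 = -917/36 ≈ -25.472)
Y*l = -917/36*(-68) = 15589/9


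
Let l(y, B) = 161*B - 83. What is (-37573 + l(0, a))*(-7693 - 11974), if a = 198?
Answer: 113635926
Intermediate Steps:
l(y, B) = -83 + 161*B
(-37573 + l(0, a))*(-7693 - 11974) = (-37573 + (-83 + 161*198))*(-7693 - 11974) = (-37573 + (-83 + 31878))*(-19667) = (-37573 + 31795)*(-19667) = -5778*(-19667) = 113635926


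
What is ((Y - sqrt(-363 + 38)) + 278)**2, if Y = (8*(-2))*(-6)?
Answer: 139551 - 3740*I*sqrt(13) ≈ 1.3955e+5 - 13485.0*I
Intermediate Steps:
Y = 96 (Y = -16*(-6) = 96)
((Y - sqrt(-363 + 38)) + 278)**2 = ((96 - sqrt(-363 + 38)) + 278)**2 = ((96 - sqrt(-325)) + 278)**2 = ((96 - 5*I*sqrt(13)) + 278)**2 = (374 - 5*I*sqrt(13))**2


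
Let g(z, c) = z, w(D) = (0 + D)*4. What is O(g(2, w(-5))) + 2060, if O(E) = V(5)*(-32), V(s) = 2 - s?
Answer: 2156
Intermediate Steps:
w(D) = 4*D (w(D) = D*4 = 4*D)
O(E) = 96 (O(E) = (2 - 1*5)*(-32) = (2 - 5)*(-32) = -3*(-32) = 96)
O(g(2, w(-5))) + 2060 = 96 + 2060 = 2156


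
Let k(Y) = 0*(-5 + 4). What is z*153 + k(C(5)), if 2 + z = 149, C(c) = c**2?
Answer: 22491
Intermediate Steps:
z = 147 (z = -2 + 149 = 147)
k(Y) = 0 (k(Y) = 0*(-1) = 0)
z*153 + k(C(5)) = 147*153 + 0 = 22491 + 0 = 22491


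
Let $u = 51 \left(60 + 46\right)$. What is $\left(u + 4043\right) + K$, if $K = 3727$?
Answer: $13176$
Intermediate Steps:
$u = 5406$ ($u = 51 \cdot 106 = 5406$)
$\left(u + 4043\right) + K = \left(5406 + 4043\right) + 3727 = 9449 + 3727 = 13176$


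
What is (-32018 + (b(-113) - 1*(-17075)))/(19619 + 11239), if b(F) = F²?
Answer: -1087/15429 ≈ -0.070452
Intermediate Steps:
(-32018 + (b(-113) - 1*(-17075)))/(19619 + 11239) = (-32018 + ((-113)² - 1*(-17075)))/(19619 + 11239) = (-32018 + (12769 + 17075))/30858 = (-32018 + 29844)*(1/30858) = -2174*1/30858 = -1087/15429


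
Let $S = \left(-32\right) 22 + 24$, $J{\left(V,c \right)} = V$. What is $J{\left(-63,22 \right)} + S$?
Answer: $-743$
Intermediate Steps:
$S = -680$ ($S = -704 + 24 = -680$)
$J{\left(-63,22 \right)} + S = -63 - 680 = -743$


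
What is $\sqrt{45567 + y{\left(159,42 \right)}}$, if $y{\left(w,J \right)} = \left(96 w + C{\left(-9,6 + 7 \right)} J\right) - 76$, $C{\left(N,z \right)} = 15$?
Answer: $\sqrt{61385} \approx 247.76$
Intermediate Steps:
$y{\left(w,J \right)} = -76 + 15 J + 96 w$ ($y{\left(w,J \right)} = \left(96 w + 15 J\right) - 76 = \left(15 J + 96 w\right) - 76 = -76 + 15 J + 96 w$)
$\sqrt{45567 + y{\left(159,42 \right)}} = \sqrt{45567 + \left(-76 + 15 \cdot 42 + 96 \cdot 159\right)} = \sqrt{45567 + \left(-76 + 630 + 15264\right)} = \sqrt{45567 + 15818} = \sqrt{61385}$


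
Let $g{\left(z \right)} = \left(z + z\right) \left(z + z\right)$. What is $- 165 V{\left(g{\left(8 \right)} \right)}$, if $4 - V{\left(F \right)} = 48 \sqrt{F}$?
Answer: $126060$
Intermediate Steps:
$g{\left(z \right)} = 4 z^{2}$ ($g{\left(z \right)} = 2 z 2 z = 4 z^{2}$)
$V{\left(F \right)} = 4 - 48 \sqrt{F}$
$- 165 V{\left(g{\left(8 \right)} \right)} = - 165 \left(4 - 48 \sqrt{4 \cdot 8^{2}}\right) = - 165 \left(4 - 48 \sqrt{4 \cdot 64}\right) = - 165 \left(4 - 48 \sqrt{256}\right) = - 165 \left(4 - 768\right) = \left(-165\right) \left(-764\right) = 126060$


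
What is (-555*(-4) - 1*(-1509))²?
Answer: 13905441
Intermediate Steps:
(-555*(-4) - 1*(-1509))² = (2220 + 1509)² = 3729² = 13905441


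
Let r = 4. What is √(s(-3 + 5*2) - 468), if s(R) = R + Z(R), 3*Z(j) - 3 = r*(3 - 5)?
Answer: 2*I*√1041/3 ≈ 21.51*I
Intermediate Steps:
Z(j) = -5/3 (Z(j) = 1 + (4*(3 - 5))/3 = 1 + (4*(-2))/3 = 1 + (⅓)*(-8) = 1 - 8/3 = -5/3)
s(R) = -5/3 + R (s(R) = R - 5/3 = -5/3 + R)
√(s(-3 + 5*2) - 468) = √((-5/3 + (-3 + 5*2)) - 468) = √((-5/3 + (-3 + 10)) - 468) = √((-5/3 + 7) - 468) = √(16/3 - 468) = √(-1388/3) = 2*I*√1041/3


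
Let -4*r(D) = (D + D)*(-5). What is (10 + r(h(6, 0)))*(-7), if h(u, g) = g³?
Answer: -70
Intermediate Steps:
r(D) = 5*D/2 (r(D) = -(D + D)*(-5)/4 = -2*D*(-5)/4 = -(-5)*D/2 = 5*D/2)
(10 + r(h(6, 0)))*(-7) = (10 + (5/2)*0³)*(-7) = (10 + (5/2)*0)*(-7) = (10 + 0)*(-7) = 10*(-7) = -70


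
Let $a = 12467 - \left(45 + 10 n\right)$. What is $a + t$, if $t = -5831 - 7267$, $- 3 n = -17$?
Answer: $- \frac{2198}{3} \approx -732.67$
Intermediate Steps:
$n = \frac{17}{3}$ ($n = \left(- \frac{1}{3}\right) \left(-17\right) = \frac{17}{3} \approx 5.6667$)
$a = \frac{37096}{3}$ ($a = 12467 - \left(45 + 10 \cdot \frac{17}{3}\right) = 12467 - \left(45 + \frac{170}{3}\right) = 12467 - \frac{305}{3} = \frac{37096}{3} \approx 12365.0$)
$t = -13098$
$a + t = \frac{37096}{3} - 13098 = - \frac{2198}{3}$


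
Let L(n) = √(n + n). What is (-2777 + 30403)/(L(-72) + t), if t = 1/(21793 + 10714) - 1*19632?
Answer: -573107820379849586/407270575392447985 - 350310404204088*I/407270575392447985 ≈ -1.4072 - 0.00086014*I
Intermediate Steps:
L(n) = √2*√n (L(n) = √(2*n) = √2*√n)
t = -638177423/32507 (t = 1/32507 - 19632 = -638177423/32507 ≈ -19632.)
(-2777 + 30403)/(L(-72) + t) = (-2777 + 30403)/(√2*√(-72) - 638177423/32507) = 27626/(√2*(6*I*√2) - 638177423/32507) = 27626/(12*I - 638177423/32507) = 27626/(-638177423/32507 + 12*I) = 27626*(1056705049*(-638177423/32507 - 12*I)/407270575392447985) = 29192533683674*(-638177423/32507 - 12*I)/407270575392447985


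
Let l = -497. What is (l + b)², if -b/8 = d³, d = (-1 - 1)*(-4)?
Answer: 21095649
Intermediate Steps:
d = 8 (d = -2*(-4) = 8)
b = -4096 (b = -8*8³ = -8*512 = -4096)
(l + b)² = (-497 - 4096)² = (-4593)² = 21095649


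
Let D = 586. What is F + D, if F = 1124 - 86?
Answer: 1624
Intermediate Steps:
F = 1038
F + D = 1038 + 586 = 1624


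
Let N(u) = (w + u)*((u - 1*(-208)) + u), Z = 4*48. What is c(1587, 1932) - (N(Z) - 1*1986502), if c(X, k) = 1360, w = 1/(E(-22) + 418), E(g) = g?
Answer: 185545454/99 ≈ 1.8742e+6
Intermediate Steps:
w = 1/396 (w = 1/(-22 + 418) = 1/396 ≈ 0.0025253)
Z = 192
N(u) = (208 + 2*u)*(1/396 + u) (N(u) = (1/396 + u)*((u - 1*(-208)) + u) = (1/396 + u)*((u + 208) + u) = (1/396 + u)*((208 + u) + u) = (1/396 + u)*(208 + 2*u) = (208 + 2*u)*(1/396 + u))
c(1587, 1932) - (N(Z) - 1*1986502) = 1360 - ((52/99 + 2*192**2 + (41185/198)*192) - 1*1986502) = 1360 - ((52/99 + 2*36864 + 1317920/33) - 1986502) = 1360 - ((52/99 + 73728 + 1317920/33) - 1986502) = 1360 - (11252884/99 - 1986502) = 1360 - 1*(-185410814/99) = 1360 + 185410814/99 = 185545454/99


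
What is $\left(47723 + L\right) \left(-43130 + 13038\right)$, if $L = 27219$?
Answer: $-2255154664$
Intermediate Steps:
$\left(47723 + L\right) \left(-43130 + 13038\right) = \left(47723 + 27219\right) \left(-43130 + 13038\right) = 74942 \left(-30092\right) = -2255154664$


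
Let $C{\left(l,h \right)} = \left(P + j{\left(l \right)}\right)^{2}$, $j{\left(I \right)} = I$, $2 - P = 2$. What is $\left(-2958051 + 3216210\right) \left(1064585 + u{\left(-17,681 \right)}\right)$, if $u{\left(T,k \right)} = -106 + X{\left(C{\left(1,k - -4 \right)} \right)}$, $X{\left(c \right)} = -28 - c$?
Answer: $274797347550$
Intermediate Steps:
$P = 0$ ($P = 2 - 2 = 0$)
$C{\left(l,h \right)} = l^{2}$ ($C{\left(l,h \right)} = \left(0 + l\right)^{2} = l^{2}$)
$u{\left(T,k \right)} = -135$ ($u{\left(T,k \right)} = -106 - 29 = -135$)
$\left(-2958051 + 3216210\right) \left(1064585 + u{\left(-17,681 \right)}\right) = \left(-2958051 + 3216210\right) \left(1064585 - 135\right) = 258159 \cdot 1064450 = 274797347550$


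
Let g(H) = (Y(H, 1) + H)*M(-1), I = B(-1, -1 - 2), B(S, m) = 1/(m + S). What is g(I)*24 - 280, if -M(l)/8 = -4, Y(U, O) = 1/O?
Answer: 296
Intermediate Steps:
M(l) = 32 (M(l) = -8*(-4) = 32)
B(S, m) = 1/(S + m)
I = -¼ (I = 1/(-1 + (-1 - 2)) = 1/(-1 - 3) = 1/(-4) = -¼ ≈ -0.25000)
g(H) = 32 + 32*H (g(H) = (1/1 + H)*32 = (1 + H)*32 = 32 + 32*H)
g(I)*24 - 280 = (32 + 32*(-¼))*24 - 280 = (32 - 8)*24 - 280 = 24*24 - 280 = 576 - 280 = 296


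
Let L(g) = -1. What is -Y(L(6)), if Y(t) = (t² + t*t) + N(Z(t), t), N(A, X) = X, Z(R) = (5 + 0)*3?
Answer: -1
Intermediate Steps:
Z(R) = 15 (Z(R) = 5*3 = 15)
Y(t) = t + 2*t² (Y(t) = (t² + t*t) + t = (t² + t²) + t = 2*t² + t = t + 2*t²)
-Y(L(6)) = -(-1)*(1 + 2*(-1)) = -(-1)*(1 - 2) = -(-1)*(-1) = -1*1 = -1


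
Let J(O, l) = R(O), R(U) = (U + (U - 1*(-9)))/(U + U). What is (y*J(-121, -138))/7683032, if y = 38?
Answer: 4427/929646872 ≈ 4.7620e-6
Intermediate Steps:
R(U) = (9 + 2*U)/(2*U) (R(U) = (U + (U + 9))/((2*U)) = (U + (9 + U))*(1/(2*U)) = (9 + 2*U)*(1/(2*U)) = (9 + 2*U)/(2*U))
J(O, l) = (9/2 + O)/O
(y*J(-121, -138))/7683032 = (38*((9/2 - 121)/(-121)))/7683032 = (38*(-1/121*(-233/2)))*(1/7683032) = (38*(233/242))*(1/7683032) = (4427/121)*(1/7683032) = 4427/929646872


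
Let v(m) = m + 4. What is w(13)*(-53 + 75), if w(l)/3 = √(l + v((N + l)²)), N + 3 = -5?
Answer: 66*√42 ≈ 427.73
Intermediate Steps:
N = -8 (N = -3 - 5 = -8)
v(m) = 4 + m
w(l) = 3*√(4 + l + (-8 + l)²) (w(l) = 3*√(l + (4 + (-8 + l)²)) = 3*√(4 + l + (-8 + l)²))
w(13)*(-53 + 75) = (3*√(4 + 13 + (-8 + 13)²))*(-53 + 75) = (3*√(4 + 13 + 5²))*22 = (3*√(4 + 13 + 25))*22 = (3*√42)*22 = 66*√42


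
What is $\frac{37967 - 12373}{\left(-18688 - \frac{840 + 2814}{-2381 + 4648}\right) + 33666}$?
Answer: $\frac{29010799}{16975736} \approx 1.709$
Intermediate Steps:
$\frac{37967 - 12373}{\left(-18688 - \frac{840 + 2814}{-2381 + 4648}\right) + 33666} = \frac{25594}{\left(-18688 - \frac{3654}{2267}\right) + 33666} = \frac{25594}{- \frac{42369350}{2267} + 33666} = \frac{25594}{\frac{33951472}{2267}} = 25594 \cdot \frac{2267}{33951472} = \frac{29010799}{16975736}$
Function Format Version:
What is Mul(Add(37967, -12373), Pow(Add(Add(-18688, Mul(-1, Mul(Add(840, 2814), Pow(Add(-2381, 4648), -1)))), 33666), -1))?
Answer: Rational(29010799, 16975736) ≈ 1.7090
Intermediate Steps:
Mul(Add(37967, -12373), Pow(Add(Add(-18688, Mul(-1, Mul(Add(840, 2814), Pow(Add(-2381, 4648), -1)))), 33666), -1)) = Mul(25594, Pow(Add(Add(-18688, Mul(-1, Mul(3654, Pow(2267, -1)))), 33666), -1)) = Mul(25594, Pow(Add(Add(-18688, Mul(-1, Mul(3654, Rational(1, 2267)))), 33666), -1)) = Mul(25594, Pow(Add(Add(-18688, Mul(-1, Rational(3654, 2267))), 33666), -1)) = Mul(25594, Pow(Add(Add(-18688, Rational(-3654, 2267)), 33666), -1)) = Mul(25594, Pow(Add(Rational(-42369350, 2267), 33666), -1)) = Mul(25594, Pow(Rational(33951472, 2267), -1)) = Mul(25594, Rational(2267, 33951472)) = Rational(29010799, 16975736)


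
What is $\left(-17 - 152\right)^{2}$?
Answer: $28561$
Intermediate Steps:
$\left(-17 - 152\right)^{2} = \left(-169\right)^{2} = 28561$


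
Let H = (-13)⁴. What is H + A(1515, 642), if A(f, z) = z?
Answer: 29203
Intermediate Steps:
H = 28561
H + A(1515, 642) = 28561 + 642 = 29203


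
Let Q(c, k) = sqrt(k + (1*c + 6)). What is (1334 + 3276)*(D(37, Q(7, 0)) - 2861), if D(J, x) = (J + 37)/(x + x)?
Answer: -13189210 + 170570*sqrt(13)/13 ≈ -1.3142e+7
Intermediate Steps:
Q(c, k) = sqrt(6 + c + k) (Q(c, k) = sqrt(k + (c + 6)) = sqrt(k + (6 + c)) = sqrt(6 + c + k))
D(J, x) = (37 + J)/(2*x) (D(J, x) = (37 + J)/((2*x)) = (37 + J)*(1/(2*x)) = (37 + J)/(2*x))
(1334 + 3276)*(D(37, Q(7, 0)) - 2861) = (1334 + 3276)*((37 + 37)/(2*(sqrt(6 + 7 + 0))) - 2861) = 4610*((1/2)*74/sqrt(13) - 2861) = 4610*((1/2)*(sqrt(13)/13)*74 - 2861) = 4610*(37*sqrt(13)/13 - 2861) = 4610*(-2861 + 37*sqrt(13)/13) = -13189210 + 170570*sqrt(13)/13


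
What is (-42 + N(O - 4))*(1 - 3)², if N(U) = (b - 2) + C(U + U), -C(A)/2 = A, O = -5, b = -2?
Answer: -40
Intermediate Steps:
C(A) = -2*A
N(U) = -4 - 4*U (N(U) = (-2 - 2) - 2*(U + U) = -4 - 4*U)
(-42 + N(O - 4))*(1 - 3)² = (-42 + (-4 - 4*(-5 - 4)))*(1 - 3)² = (-42 + (-4 - 4*(-9)))*(-2)² = (-42 + (-4 + 36))*4 = (-42 + 32)*4 = -10*4 = -40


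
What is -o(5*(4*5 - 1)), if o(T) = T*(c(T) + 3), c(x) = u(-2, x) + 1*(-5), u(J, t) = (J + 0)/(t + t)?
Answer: 191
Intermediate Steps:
u(J, t) = J/(2*t) (u(J, t) = J/((2*t)) = J*(1/(2*t)) = J/(2*t))
c(x) = -5 - 1/x (c(x) = (½)*(-2)/x + 1*(-5) = -1/x - 5 = -5 - 1/x)
o(T) = T*(-2 - 1/T) (o(T) = T*((-5 - 1/T) + 3) = T*(-2 - 1/T))
-o(5*(4*5 - 1)) = -(-1 - 10*(4*5 - 1)) = -(-1 - 10*(20 - 1)) = -(-1 - 10*19) = -(-1 - 2*95) = -(-1 - 190) = -1*(-191) = 191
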